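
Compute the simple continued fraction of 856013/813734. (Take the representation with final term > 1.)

856013 = 1·813734 + 42279
813734 = 19·42279 + 10433
42279 = 4·10433 + 547
10433 = 19·547 + 40
547 = 13·40 + 27
40 = 1·27 + 13
27 = 2·13 + 1
13 = 13·1 + 0  (stop)
So 856013/813734 = [1; 19, 4, 19, 13, 1, 2, 13].

[1; 19, 4, 19, 13, 1, 2, 13]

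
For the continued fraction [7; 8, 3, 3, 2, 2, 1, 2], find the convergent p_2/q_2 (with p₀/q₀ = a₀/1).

178/25

Using pₖ = aₖpₖ₋₁ + pₖ₋₂, qₖ = aₖqₖ₋₁ + qₖ₋₂ (with p₋₁=1, p₋₂=0, q₋₁=0, q₋₂=1):
  k=0: a=7, p=7, q=1
  k=1: a=8, p=57, q=8
  k=2: a=3, p=178, q=25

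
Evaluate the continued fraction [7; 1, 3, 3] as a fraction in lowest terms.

Fold from the inside: start with 3/1.
  3 + 1/3 = 10/3
  1 + 3/10 = 13/10
  7 + 10/13 = 101/13

101/13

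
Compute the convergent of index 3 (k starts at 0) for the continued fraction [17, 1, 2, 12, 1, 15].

Using pₖ = aₖpₖ₋₁ + pₖ₋₂, qₖ = aₖqₖ₋₁ + qₖ₋₂ (with p₋₁=1, p₋₂=0, q₋₁=0, q₋₂=1):
  k=0: a=17, p=17, q=1
  k=1: a=1, p=18, q=1
  k=2: a=2, p=53, q=3
  k=3: a=12, p=654, q=37

654/37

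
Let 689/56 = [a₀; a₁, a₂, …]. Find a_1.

3

689 = 12·56 + 17   →  a_0 = 12
56 = 3·17 + 5   →  a_1 = 3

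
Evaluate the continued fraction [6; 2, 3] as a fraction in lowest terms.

45/7

Using pₖ = aₖpₖ₋₁ + pₖ₋₂ and qₖ = aₖqₖ₋₁ + qₖ₋₂:
  k=0: a=6, p=6, q=1
  k=1: a=2, p=13, q=2
  k=2: a=3, p=45, q=7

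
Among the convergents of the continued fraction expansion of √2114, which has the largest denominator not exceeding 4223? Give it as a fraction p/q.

√2114 = [45; 1, 44, 1, 90, …] (period length 4).
Convergents:
  p_0/q_0 = 45/1
  p_1/q_1 = 46/1
  p_2/q_2 = 2069/45
  p_3/q_3 = 2115/46
  p_4/q_4 = 192419/4185
  p_5/q_5 = 194534/4231
q_4 = 4185 ≤ 4223 < 4231 = q_5, so the answer is 192419/4185.

192419/4185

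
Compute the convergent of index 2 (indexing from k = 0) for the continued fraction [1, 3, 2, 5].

9/7

Using pₖ = aₖpₖ₋₁ + pₖ₋₂, qₖ = aₖqₖ₋₁ + qₖ₋₂ (with p₋₁=1, p₋₂=0, q₋₁=0, q₋₂=1):
  k=0: a=1, p=1, q=1
  k=1: a=3, p=4, q=3
  k=2: a=2, p=9, q=7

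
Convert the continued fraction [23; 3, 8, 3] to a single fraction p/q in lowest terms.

1819/78

Fold from the inside: start with 3/1.
  8 + 1/3 = 25/3
  3 + 3/25 = 78/25
  23 + 25/78 = 1819/78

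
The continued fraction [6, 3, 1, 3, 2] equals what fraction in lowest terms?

Using pₖ = aₖpₖ₋₁ + pₖ₋₂ and qₖ = aₖqₖ₋₁ + qₖ₋₂:
  k=0: a=6, p=6, q=1
  k=1: a=3, p=19, q=3
  k=2: a=1, p=25, q=4
  k=3: a=3, p=94, q=15
  k=4: a=2, p=213, q=34

213/34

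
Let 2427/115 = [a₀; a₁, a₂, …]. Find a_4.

2427 = 21·115 + 12   →  a_0 = 21
115 = 9·12 + 7   →  a_1 = 9
12 = 1·7 + 5   →  a_2 = 1
7 = 1·5 + 2   →  a_3 = 1
5 = 2·2 + 1   →  a_4 = 2

2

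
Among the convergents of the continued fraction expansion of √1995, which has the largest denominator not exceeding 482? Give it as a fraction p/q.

√1995 = [44; 1, 1, 1, 88, …] (period length 4).
Convergents:
  p_0/q_0 = 44/1
  p_1/q_1 = 45/1
  p_2/q_2 = 89/2
  p_3/q_3 = 134/3
  p_4/q_4 = 11881/266
  p_5/q_5 = 12015/269
  p_6/q_6 = 23896/535
q_5 = 269 ≤ 482 < 535 = q_6, so the answer is 12015/269.

12015/269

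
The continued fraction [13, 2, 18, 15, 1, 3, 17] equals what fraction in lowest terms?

Using pₖ = aₖpₖ₋₁ + pₖ₋₂ and qₖ = aₖqₖ₋₁ + qₖ₋₂:
  k=0: a=13, p=13, q=1
  k=1: a=2, p=27, q=2
  k=2: a=18, p=499, q=37
  k=3: a=15, p=7512, q=557
  k=4: a=1, p=8011, q=594
  k=5: a=3, p=31545, q=2339
  k=6: a=17, p=544276, q=40357

544276/40357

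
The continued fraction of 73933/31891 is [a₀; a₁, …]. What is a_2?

73933 = 2·31891 + 10151   →  a_0 = 2
31891 = 3·10151 + 1438   →  a_1 = 3
10151 = 7·1438 + 85   →  a_2 = 7

7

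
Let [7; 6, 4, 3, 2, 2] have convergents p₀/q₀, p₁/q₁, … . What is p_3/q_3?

Using pₖ = aₖpₖ₋₁ + pₖ₋₂, qₖ = aₖqₖ₋₁ + qₖ₋₂ (with p₋₁=1, p₋₂=0, q₋₁=0, q₋₂=1):
  k=0: a=7, p=7, q=1
  k=1: a=6, p=43, q=6
  k=2: a=4, p=179, q=25
  k=3: a=3, p=580, q=81

580/81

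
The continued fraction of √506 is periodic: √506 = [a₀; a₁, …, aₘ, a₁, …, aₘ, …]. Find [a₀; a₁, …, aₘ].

a₀ = ⌊√506⌋ = 22.

[22; 2, 44]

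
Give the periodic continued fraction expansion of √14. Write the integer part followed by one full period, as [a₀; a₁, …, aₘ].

a₀ = ⌊√14⌋ = 3.
With m₀=0, d₀=1 and mₖ₊₁ = dₖaₖ − mₖ, dₖ₊₁ = (n − mₖ₊₁²)/dₖ, aₖ₊₁ = ⌊(a₀+mₖ₊₁)/dₖ₊₁⌋:
  k=1: m=3, d=5, a=1
  k=2: m=2, d=2, a=2
  k=3: m=2, d=5, a=1
  k=4: m=3, d=1, a=6
d=1 and a=2a₀=6 at k=4, so the next step gives (m, d) = (3, 5) again — its k=1 value — and the period has length 4.

[3; 1, 2, 1, 6]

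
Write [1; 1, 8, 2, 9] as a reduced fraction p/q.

341/180

Fold from the inside: start with 9/1.
  2 + 1/9 = 19/9
  8 + 9/19 = 161/19
  1 + 19/161 = 180/161
  1 + 161/180 = 341/180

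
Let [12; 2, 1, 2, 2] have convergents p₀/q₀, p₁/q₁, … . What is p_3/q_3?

99/8

Using pₖ = aₖpₖ₋₁ + pₖ₋₂, qₖ = aₖqₖ₋₁ + qₖ₋₂ (with p₋₁=1, p₋₂=0, q₋₁=0, q₋₂=1):
  k=0: a=12, p=12, q=1
  k=1: a=2, p=25, q=2
  k=2: a=1, p=37, q=3
  k=3: a=2, p=99, q=8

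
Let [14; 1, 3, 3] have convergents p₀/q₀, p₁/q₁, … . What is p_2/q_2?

Using pₖ = aₖpₖ₋₁ + pₖ₋₂, qₖ = aₖqₖ₋₁ + qₖ₋₂ (with p₋₁=1, p₋₂=0, q₋₁=0, q₋₂=1):
  k=0: a=14, p=14, q=1
  k=1: a=1, p=15, q=1
  k=2: a=3, p=59, q=4

59/4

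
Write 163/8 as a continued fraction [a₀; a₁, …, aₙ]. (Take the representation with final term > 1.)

163 = 20·8 + 3
8 = 2·3 + 2
3 = 1·2 + 1
2 = 2·1 + 0  (stop)
So 163/8 = [20; 2, 1, 2].

[20; 2, 1, 2]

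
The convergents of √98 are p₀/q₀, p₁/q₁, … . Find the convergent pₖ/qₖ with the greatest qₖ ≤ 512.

√98 = [9; 1, 8, 1, 18, …] (period length 4).
Convergents:
  p_0/q_0 = 9/1
  p_1/q_1 = 10/1
  p_2/q_2 = 89/9
  p_3/q_3 = 99/10
  p_4/q_4 = 1871/189
  p_5/q_5 = 1970/199
  p_6/q_6 = 17631/1781
q_5 = 199 ≤ 512 < 1781 = q_6, so the answer is 1970/199.

1970/199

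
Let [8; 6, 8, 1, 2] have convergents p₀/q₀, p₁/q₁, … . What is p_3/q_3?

449/55

Using pₖ = aₖpₖ₋₁ + pₖ₋₂, qₖ = aₖqₖ₋₁ + qₖ₋₂ (with p₋₁=1, p₋₂=0, q₋₁=0, q₋₂=1):
  k=0: a=8, p=8, q=1
  k=1: a=6, p=49, q=6
  k=2: a=8, p=400, q=49
  k=3: a=1, p=449, q=55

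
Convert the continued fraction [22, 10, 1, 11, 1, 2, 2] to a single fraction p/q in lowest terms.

21473/972

Fold from the inside: start with 2/1.
  2 + 1/2 = 5/2
  1 + 2/5 = 7/5
  11 + 5/7 = 82/7
  1 + 7/82 = 89/82
  10 + 82/89 = 972/89
  22 + 89/972 = 21473/972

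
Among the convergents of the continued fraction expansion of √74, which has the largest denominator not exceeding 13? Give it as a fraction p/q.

43/5

√74 = [8; 1, 1, 1, 1, 16, …] (period length 5).
Convergents:
  p_0/q_0 = 8/1
  p_1/q_1 = 9/1
  p_2/q_2 = 17/2
  p_3/q_3 = 26/3
  p_4/q_4 = 43/5
  p_5/q_5 = 714/83
q_4 = 5 ≤ 13 < 83 = q_5, so the answer is 43/5.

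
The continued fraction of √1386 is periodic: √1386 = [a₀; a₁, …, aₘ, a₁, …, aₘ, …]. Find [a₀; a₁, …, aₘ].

a₀ = ⌊√1386⌋ = 37.
With m₀=0, d₀=1 and mₖ₊₁ = dₖaₖ − mₖ, dₖ₊₁ = (n − mₖ₊₁²)/dₖ, aₖ₊₁ = ⌊(a₀+mₖ₊₁)/dₖ₊₁⌋:
  k=1: m=37, d=17, a=4
  k=2: m=31, d=25, a=2
  k=3: m=19, d=41, a=1
  k=4: m=22, d=22, a=2
  k=5: m=22, d=41, a=1
  k=6: m=19, d=25, a=2
  k=7: m=31, d=17, a=4
  k=8: m=37, d=1, a=74
d=1 and a=2a₀=74 at k=8, so the next step gives (m, d) = (37, 17) again — its k=1 value — and the period has length 8.

[37; 4, 2, 1, 2, 1, 2, 4, 74]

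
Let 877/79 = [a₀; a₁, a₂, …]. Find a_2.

877 = 11·79 + 8   →  a_0 = 11
79 = 9·8 + 7   →  a_1 = 9
8 = 1·7 + 1   →  a_2 = 1

1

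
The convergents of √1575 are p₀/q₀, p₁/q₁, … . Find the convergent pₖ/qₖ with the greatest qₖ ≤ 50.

1389/35

√1575 = [39; 1, 2, 5, 2, 1, 78, …] (period length 6).
Convergents:
  p_0/q_0 = 39/1
  p_1/q_1 = 40/1
  p_2/q_2 = 119/3
  p_3/q_3 = 635/16
  p_4/q_4 = 1389/35
  p_5/q_5 = 2024/51
q_4 = 35 ≤ 50 < 51 = q_5, so the answer is 1389/35.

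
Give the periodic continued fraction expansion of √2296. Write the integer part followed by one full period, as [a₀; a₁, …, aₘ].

a₀ = ⌊√2296⌋ = 47.
With m₀=0, d₀=1 and mₖ₊₁ = dₖaₖ − mₖ, dₖ₊₁ = (n − mₖ₊₁²)/dₖ, aₖ₊₁ = ⌊(a₀+mₖ₊₁)/dₖ₊₁⌋:
  k=1: m=47, d=87, a=1
  k=2: m=40, d=8, a=10
  k=3: m=40, d=87, a=1
  k=4: m=47, d=1, a=94
d=1 and a=2a₀=94 at k=4, so the next step gives (m, d) = (47, 87) again — its k=1 value — and the period has length 4.

[47; 1, 10, 1, 94]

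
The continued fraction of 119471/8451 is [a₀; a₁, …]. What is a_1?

119471 = 14·8451 + 1157   →  a_0 = 14
8451 = 7·1157 + 352   →  a_1 = 7

7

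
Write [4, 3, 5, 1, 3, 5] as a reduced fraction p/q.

1657/384

Using pₖ = aₖpₖ₋₁ + pₖ₋₂ and qₖ = aₖqₖ₋₁ + qₖ₋₂:
  k=0: a=4, p=4, q=1
  k=1: a=3, p=13, q=3
  k=2: a=5, p=69, q=16
  k=3: a=1, p=82, q=19
  k=4: a=3, p=315, q=73
  k=5: a=5, p=1657, q=384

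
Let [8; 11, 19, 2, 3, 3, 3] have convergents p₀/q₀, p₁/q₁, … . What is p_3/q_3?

Using pₖ = aₖpₖ₋₁ + pₖ₋₂, qₖ = aₖqₖ₋₁ + qₖ₋₂ (with p₋₁=1, p₋₂=0, q₋₁=0, q₋₂=1):
  k=0: a=8, p=8, q=1
  k=1: a=11, p=89, q=11
  k=2: a=19, p=1699, q=210
  k=3: a=2, p=3487, q=431

3487/431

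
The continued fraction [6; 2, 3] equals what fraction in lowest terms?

45/7

Fold from the inside: start with 3/1.
  2 + 1/3 = 7/3
  6 + 3/7 = 45/7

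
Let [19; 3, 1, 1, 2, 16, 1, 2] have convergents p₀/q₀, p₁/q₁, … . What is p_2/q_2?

77/4

Using pₖ = aₖpₖ₋₁ + pₖ₋₂, qₖ = aₖqₖ₋₁ + qₖ₋₂ (with p₋₁=1, p₋₂=0, q₋₁=0, q₋₂=1):
  k=0: a=19, p=19, q=1
  k=1: a=3, p=58, q=3
  k=2: a=1, p=77, q=4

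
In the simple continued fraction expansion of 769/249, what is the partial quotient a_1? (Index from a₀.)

11

769 = 3·249 + 22   →  a_0 = 3
249 = 11·22 + 7   →  a_1 = 11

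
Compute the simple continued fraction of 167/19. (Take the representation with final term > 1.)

[8; 1, 3, 1, 3]

167 = 8·19 + 15
19 = 1·15 + 4
15 = 3·4 + 3
4 = 1·3 + 1
3 = 3·1 + 0  (stop)
So 167/19 = [8; 1, 3, 1, 3].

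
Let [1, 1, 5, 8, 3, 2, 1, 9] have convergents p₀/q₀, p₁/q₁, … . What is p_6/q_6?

933/508

Using pₖ = aₖpₖ₋₁ + pₖ₋₂, qₖ = aₖqₖ₋₁ + qₖ₋₂ (with p₋₁=1, p₋₂=0, q₋₁=0, q₋₂=1):
  k=0: a=1, p=1, q=1
  k=1: a=1, p=2, q=1
  k=2: a=5, p=11, q=6
  k=3: a=8, p=90, q=49
  k=4: a=3, p=281, q=153
  k=5: a=2, p=652, q=355
  k=6: a=1, p=933, q=508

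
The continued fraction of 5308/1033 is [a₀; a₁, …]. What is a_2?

4

5308 = 5·1033 + 143   →  a_0 = 5
1033 = 7·143 + 32   →  a_1 = 7
143 = 4·32 + 15   →  a_2 = 4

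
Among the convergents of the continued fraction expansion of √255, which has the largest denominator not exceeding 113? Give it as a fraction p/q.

√255 = [15; 1, 30, …] (period length 2).
Convergents:
  p_0/q_0 = 15/1
  p_1/q_1 = 16/1
  p_2/q_2 = 495/31
  p_3/q_3 = 511/32
  p_4/q_4 = 15825/991
q_3 = 32 ≤ 113 < 991 = q_4, so the answer is 511/32.

511/32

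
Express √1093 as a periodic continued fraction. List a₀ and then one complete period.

[33; 16, 1, 1, 16, 66]

a₀ = ⌊√1093⌋ = 33.
With m₀=0, d₀=1 and mₖ₊₁ = dₖaₖ − mₖ, dₖ₊₁ = (n − mₖ₊₁²)/dₖ, aₖ₊₁ = ⌊(a₀+mₖ₊₁)/dₖ₊₁⌋:
  k=1: m=33, d=4, a=16
  k=2: m=31, d=33, a=1
  k=3: m=2, d=33, a=1
  k=4: m=31, d=4, a=16
  k=5: m=33, d=1, a=66
d=1 and a=2a₀=66 at k=5, so the next step gives (m, d) = (33, 4) again — its k=1 value — and the period has length 5.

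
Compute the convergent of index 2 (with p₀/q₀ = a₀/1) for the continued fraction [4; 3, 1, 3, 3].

Using pₖ = aₖpₖ₋₁ + pₖ₋₂, qₖ = aₖqₖ₋₁ + qₖ₋₂ (with p₋₁=1, p₋₂=0, q₋₁=0, q₋₂=1):
  k=0: a=4, p=4, q=1
  k=1: a=3, p=13, q=3
  k=2: a=1, p=17, q=4

17/4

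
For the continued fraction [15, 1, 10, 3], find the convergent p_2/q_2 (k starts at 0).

175/11

Using pₖ = aₖpₖ₋₁ + pₖ₋₂, qₖ = aₖqₖ₋₁ + qₖ₋₂ (with p₋₁=1, p₋₂=0, q₋₁=0, q₋₂=1):
  k=0: a=15, p=15, q=1
  k=1: a=1, p=16, q=1
  k=2: a=10, p=175, q=11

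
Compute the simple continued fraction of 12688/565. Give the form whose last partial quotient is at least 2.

12688 = 22·565 + 258
565 = 2·258 + 49
258 = 5·49 + 13
49 = 3·13 + 10
13 = 1·10 + 3
10 = 3·3 + 1
3 = 3·1 + 0  (stop)
So 12688/565 = [22; 2, 5, 3, 1, 3, 3].

[22; 2, 5, 3, 1, 3, 3]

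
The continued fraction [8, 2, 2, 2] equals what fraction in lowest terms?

Fold from the inside: start with 2/1.
  2 + 1/2 = 5/2
  2 + 2/5 = 12/5
  8 + 5/12 = 101/12

101/12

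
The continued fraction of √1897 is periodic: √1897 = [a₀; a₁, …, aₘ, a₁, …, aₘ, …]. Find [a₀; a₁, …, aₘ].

[43; 1, 1, 4, 12, 4, 1, 1, 86]

a₀ = ⌊√1897⌋ = 43.
With m₀=0, d₀=1 and mₖ₊₁ = dₖaₖ − mₖ, dₖ₊₁ = (n − mₖ₊₁²)/dₖ, aₖ₊₁ = ⌊(a₀+mₖ₊₁)/dₖ₊₁⌋:
  k=1: m=43, d=48, a=1
  k=2: m=5, d=39, a=1
  k=3: m=34, d=19, a=4
  k=4: m=42, d=7, a=12
  k=5: m=42, d=19, a=4
  k=6: m=34, d=39, a=1
  k=7: m=5, d=48, a=1
  k=8: m=43, d=1, a=86
d=1 and a=2a₀=86 at k=8, so the next step gives (m, d) = (43, 48) again — its k=1 value — and the period has length 8.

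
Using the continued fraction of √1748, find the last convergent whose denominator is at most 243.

√1748 = [41; 1, 4, 4, 4, 1, 82, …] (period length 6).
Convergents:
  p_0/q_0 = 41/1
  p_1/q_1 = 42/1
  p_2/q_2 = 209/5
  p_3/q_3 = 878/21
  p_4/q_4 = 3721/89
  p_5/q_5 = 4599/110
  p_6/q_6 = 380839/9109
q_5 = 110 ≤ 243 < 9109 = q_6, so the answer is 4599/110.

4599/110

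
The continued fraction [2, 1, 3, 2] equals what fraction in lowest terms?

Using pₖ = aₖpₖ₋₁ + pₖ₋₂ and qₖ = aₖqₖ₋₁ + qₖ₋₂:
  k=0: a=2, p=2, q=1
  k=1: a=1, p=3, q=1
  k=2: a=3, p=11, q=4
  k=3: a=2, p=25, q=9

25/9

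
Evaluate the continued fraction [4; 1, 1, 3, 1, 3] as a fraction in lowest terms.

Fold from the inside: start with 3/1.
  1 + 1/3 = 4/3
  3 + 3/4 = 15/4
  1 + 4/15 = 19/15
  1 + 15/19 = 34/19
  4 + 19/34 = 155/34

155/34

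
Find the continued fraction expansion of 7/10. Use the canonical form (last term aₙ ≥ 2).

[0; 1, 2, 3]

7 = 0×10 + 7
10 = 1×7 + 3
7 = 2×3 + 1
3 = 3×1 + 0  (stop)
So 7/10 = [0; 1, 2, 3].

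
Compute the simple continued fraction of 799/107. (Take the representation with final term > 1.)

799 = 7×107 + 50
107 = 2×50 + 7
50 = 7×7 + 1
7 = 7×1 + 0  (stop)
So 799/107 = [7; 2, 7, 7].

[7; 2, 7, 7]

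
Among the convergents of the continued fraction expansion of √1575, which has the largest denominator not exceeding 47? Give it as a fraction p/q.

√1575 = [39; 1, 2, 5, 2, 1, 78, …] (period length 6).
Convergents:
  p_0/q_0 = 39/1
  p_1/q_1 = 40/1
  p_2/q_2 = 119/3
  p_3/q_3 = 635/16
  p_4/q_4 = 1389/35
  p_5/q_5 = 2024/51
q_4 = 35 ≤ 47 < 51 = q_5, so the answer is 1389/35.

1389/35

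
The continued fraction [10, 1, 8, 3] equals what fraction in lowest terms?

Fold from the inside: start with 3/1.
  8 + 1/3 = 25/3
  1 + 3/25 = 28/25
  10 + 25/28 = 305/28

305/28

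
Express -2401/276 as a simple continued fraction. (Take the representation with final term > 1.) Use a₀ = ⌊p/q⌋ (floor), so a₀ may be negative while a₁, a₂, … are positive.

-2401 = -9*276 + 83
276 = 3*83 + 27
83 = 3*27 + 2
27 = 13*2 + 1
2 = 2*1 + 0  (stop)
So -2401/276 = [-9; 3, 3, 13, 2].

[-9; 3, 3, 13, 2]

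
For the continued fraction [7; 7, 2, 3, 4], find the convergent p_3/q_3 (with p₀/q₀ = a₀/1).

Using pₖ = aₖpₖ₋₁ + pₖ₋₂, qₖ = aₖqₖ₋₁ + qₖ₋₂ (with p₋₁=1, p₋₂=0, q₋₁=0, q₋₂=1):
  k=0: a=7, p=7, q=1
  k=1: a=7, p=50, q=7
  k=2: a=2, p=107, q=15
  k=3: a=3, p=371, q=52

371/52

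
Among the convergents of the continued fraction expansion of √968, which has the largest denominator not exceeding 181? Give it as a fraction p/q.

√968 = [31; 8, 1, 6, 1, 8, 62, …] (period length 6).
Convergents:
  p_0/q_0 = 31/1
  p_1/q_1 = 249/8
  p_2/q_2 = 280/9
  p_3/q_3 = 1929/62
  p_4/q_4 = 2209/71
  p_5/q_5 = 19601/630
q_4 = 71 ≤ 181 < 630 = q_5, so the answer is 2209/71.

2209/71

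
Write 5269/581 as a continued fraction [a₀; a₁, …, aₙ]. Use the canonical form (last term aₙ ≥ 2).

5269 = 9*581 + 40
581 = 14*40 + 21
40 = 1*21 + 19
21 = 1*19 + 2
19 = 9*2 + 1
2 = 2*1 + 0  (stop)
So 5269/581 = [9; 14, 1, 1, 9, 2].

[9; 14, 1, 1, 9, 2]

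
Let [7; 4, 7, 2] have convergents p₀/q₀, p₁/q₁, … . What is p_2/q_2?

Using pₖ = aₖpₖ₋₁ + pₖ₋₂, qₖ = aₖqₖ₋₁ + qₖ₋₂ (with p₋₁=1, p₋₂=0, q₋₁=0, q₋₂=1):
  k=0: a=7, p=7, q=1
  k=1: a=4, p=29, q=4
  k=2: a=7, p=210, q=29

210/29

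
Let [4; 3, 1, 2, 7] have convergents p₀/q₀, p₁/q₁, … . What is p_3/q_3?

Using pₖ = aₖpₖ₋₁ + pₖ₋₂, qₖ = aₖqₖ₋₁ + qₖ₋₂ (with p₋₁=1, p₋₂=0, q₋₁=0, q₋₂=1):
  k=0: a=4, p=4, q=1
  k=1: a=3, p=13, q=3
  k=2: a=1, p=17, q=4
  k=3: a=2, p=47, q=11

47/11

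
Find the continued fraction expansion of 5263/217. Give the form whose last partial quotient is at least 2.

[24; 3, 1, 17, 3]

5263 = 24·217 + 55
217 = 3·55 + 52
55 = 1·52 + 3
52 = 17·3 + 1
3 = 3·1 + 0  (stop)
So 5263/217 = [24; 3, 1, 17, 3].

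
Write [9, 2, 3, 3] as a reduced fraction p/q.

217/23

Using pₖ = aₖpₖ₋₁ + pₖ₋₂ and qₖ = aₖqₖ₋₁ + qₖ₋₂:
  k=0: a=9, p=9, q=1
  k=1: a=2, p=19, q=2
  k=2: a=3, p=66, q=7
  k=3: a=3, p=217, q=23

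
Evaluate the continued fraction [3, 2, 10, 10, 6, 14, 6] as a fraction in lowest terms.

386497/111177

Using pₖ = aₖpₖ₋₁ + pₖ₋₂ and qₖ = aₖqₖ₋₁ + qₖ₋₂:
  k=0: a=3, p=3, q=1
  k=1: a=2, p=7, q=2
  k=2: a=10, p=73, q=21
  k=3: a=10, p=737, q=212
  k=4: a=6, p=4495, q=1293
  k=5: a=14, p=63667, q=18314
  k=6: a=6, p=386497, q=111177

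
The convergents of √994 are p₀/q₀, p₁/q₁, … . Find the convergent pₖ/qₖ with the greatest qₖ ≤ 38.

1135/36

√994 = [31; 1, 1, 8, 1, 1, 62, …] (period length 6).
Convergents:
  p_0/q_0 = 31/1
  p_1/q_1 = 32/1
  p_2/q_2 = 63/2
  p_3/q_3 = 536/17
  p_4/q_4 = 599/19
  p_5/q_5 = 1135/36
  p_6/q_6 = 70969/2251
q_5 = 36 ≤ 38 < 2251 = q_6, so the answer is 1135/36.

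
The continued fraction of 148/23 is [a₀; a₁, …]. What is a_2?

148 = 6·23 + 10   →  a_0 = 6
23 = 2·10 + 3   →  a_1 = 2
10 = 3·3 + 1   →  a_2 = 3

3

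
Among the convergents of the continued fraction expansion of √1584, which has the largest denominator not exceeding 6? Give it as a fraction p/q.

199/5

√1584 = [39; 1, 3, 1, 78, …] (period length 4).
Convergents:
  p_0/q_0 = 39/1
  p_1/q_1 = 40/1
  p_2/q_2 = 159/4
  p_3/q_3 = 199/5
  p_4/q_4 = 15681/394
q_3 = 5 ≤ 6 < 394 = q_4, so the answer is 199/5.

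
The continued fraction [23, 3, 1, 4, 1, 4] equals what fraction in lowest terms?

Using pₖ = aₖpₖ₋₁ + pₖ₋₂ and qₖ = aₖqₖ₋₁ + qₖ₋₂:
  k=0: a=23, p=23, q=1
  k=1: a=3, p=70, q=3
  k=2: a=1, p=93, q=4
  k=3: a=4, p=442, q=19
  k=4: a=1, p=535, q=23
  k=5: a=4, p=2582, q=111

2582/111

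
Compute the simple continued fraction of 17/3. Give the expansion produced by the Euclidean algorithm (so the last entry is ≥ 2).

17 = 5*3 + 2
3 = 1*2 + 1
2 = 2*1 + 0  (stop)
So 17/3 = [5; 1, 2].

[5; 1, 2]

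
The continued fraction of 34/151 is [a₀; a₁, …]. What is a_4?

34 = 0·151 + 34   →  a_0 = 0
151 = 4·34 + 15   →  a_1 = 4
34 = 2·15 + 4   →  a_2 = 2
15 = 3·4 + 3   →  a_3 = 3
4 = 1·3 + 1   →  a_4 = 1

1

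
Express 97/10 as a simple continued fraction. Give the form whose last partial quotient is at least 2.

[9; 1, 2, 3]

97 = 9*10 + 7
10 = 1*7 + 3
7 = 2*3 + 1
3 = 3*1 + 0  (stop)
So 97/10 = [9; 1, 2, 3].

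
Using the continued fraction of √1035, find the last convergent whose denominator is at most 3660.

72257/2246

√1035 = [32; 5, 1, 5, 64, …] (period length 4).
Convergents:
  p_0/q_0 = 32/1
  p_1/q_1 = 161/5
  p_2/q_2 = 193/6
  p_3/q_3 = 1126/35
  p_4/q_4 = 72257/2246
  p_5/q_5 = 362411/11265
q_4 = 2246 ≤ 3660 < 11265 = q_5, so the answer is 72257/2246.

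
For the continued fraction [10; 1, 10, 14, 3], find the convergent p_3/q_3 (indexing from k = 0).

Using pₖ = aₖpₖ₋₁ + pₖ₋₂, qₖ = aₖqₖ₋₁ + qₖ₋₂ (with p₋₁=1, p₋₂=0, q₋₁=0, q₋₂=1):
  k=0: a=10, p=10, q=1
  k=1: a=1, p=11, q=1
  k=2: a=10, p=120, q=11
  k=3: a=14, p=1691, q=155

1691/155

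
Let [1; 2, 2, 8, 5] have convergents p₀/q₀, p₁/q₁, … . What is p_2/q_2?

Using pₖ = aₖpₖ₋₁ + pₖ₋₂, qₖ = aₖqₖ₋₁ + qₖ₋₂ (with p₋₁=1, p₋₂=0, q₋₁=0, q₋₂=1):
  k=0: a=1, p=1, q=1
  k=1: a=2, p=3, q=2
  k=2: a=2, p=7, q=5

7/5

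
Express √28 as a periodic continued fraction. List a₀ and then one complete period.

a₀ = ⌊√28⌋ = 5.
With m₀=0, d₀=1 and mₖ₊₁ = dₖaₖ − mₖ, dₖ₊₁ = (n − mₖ₊₁²)/dₖ, aₖ₊₁ = ⌊(a₀+mₖ₊₁)/dₖ₊₁⌋:
  k=1: m=5, d=3, a=3
  k=2: m=4, d=4, a=2
  k=3: m=4, d=3, a=3
  k=4: m=5, d=1, a=10
d=1 and a=2a₀=10 at k=4, so the next step gives (m, d) = (5, 3) again — its k=1 value — and the period has length 4.

[5; 3, 2, 3, 10]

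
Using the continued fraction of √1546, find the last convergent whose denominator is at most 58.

1848/47

√1546 = [39; 3, 7, 1, 1, 7, 3, 78, …] (period length 7).
Convergents:
  p_0/q_0 = 39/1
  p_1/q_1 = 118/3
  p_2/q_2 = 865/22
  p_3/q_3 = 983/25
  p_4/q_4 = 1848/47
  p_5/q_5 = 13919/354
q_4 = 47 ≤ 58 < 354 = q_5, so the answer is 1848/47.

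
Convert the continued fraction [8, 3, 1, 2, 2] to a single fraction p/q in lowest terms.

215/26

Using pₖ = aₖpₖ₋₁ + pₖ₋₂ and qₖ = aₖqₖ₋₁ + qₖ₋₂:
  k=0: a=8, p=8, q=1
  k=1: a=3, p=25, q=3
  k=2: a=1, p=33, q=4
  k=3: a=2, p=91, q=11
  k=4: a=2, p=215, q=26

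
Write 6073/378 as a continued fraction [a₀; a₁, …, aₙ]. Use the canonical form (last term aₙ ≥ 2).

[16; 15, 8, 3]

6073 = 16*378 + 25
378 = 15*25 + 3
25 = 8*3 + 1
3 = 3*1 + 0  (stop)
So 6073/378 = [16; 15, 8, 3].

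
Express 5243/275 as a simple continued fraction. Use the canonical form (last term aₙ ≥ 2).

5243 = 19×275 + 18
275 = 15×18 + 5
18 = 3×5 + 3
5 = 1×3 + 2
3 = 1×2 + 1
2 = 2×1 + 0  (stop)
So 5243/275 = [19; 15, 3, 1, 1, 2].

[19; 15, 3, 1, 1, 2]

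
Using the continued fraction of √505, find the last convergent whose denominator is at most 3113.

35978/1601

√505 = [22; 2, 8, 2, 44, …] (period length 4).
Convergents:
  p_0/q_0 = 22/1
  p_1/q_1 = 45/2
  p_2/q_2 = 382/17
  p_3/q_3 = 809/36
  p_4/q_4 = 35978/1601
  p_5/q_5 = 72765/3238
q_4 = 1601 ≤ 3113 < 3238 = q_5, so the answer is 35978/1601.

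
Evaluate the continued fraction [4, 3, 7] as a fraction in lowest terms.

Fold from the inside: start with 7/1.
  3 + 1/7 = 22/7
  4 + 7/22 = 95/22

95/22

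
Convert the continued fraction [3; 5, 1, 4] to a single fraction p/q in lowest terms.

92/29

Using pₖ = aₖpₖ₋₁ + pₖ₋₂ and qₖ = aₖqₖ₋₁ + qₖ₋₂:
  k=0: a=3, p=3, q=1
  k=1: a=5, p=16, q=5
  k=2: a=1, p=19, q=6
  k=3: a=4, p=92, q=29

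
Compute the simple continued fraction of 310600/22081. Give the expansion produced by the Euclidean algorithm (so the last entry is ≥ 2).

310600 = 14*22081 + 1466
22081 = 15*1466 + 91
1466 = 16*91 + 10
91 = 9*10 + 1
10 = 10*1 + 0  (stop)
So 310600/22081 = [14; 15, 16, 9, 10].

[14; 15, 16, 9, 10]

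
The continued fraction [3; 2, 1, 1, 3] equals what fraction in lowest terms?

61/18

Fold from the inside: start with 3/1.
  1 + 1/3 = 4/3
  1 + 3/4 = 7/4
  2 + 4/7 = 18/7
  3 + 7/18 = 61/18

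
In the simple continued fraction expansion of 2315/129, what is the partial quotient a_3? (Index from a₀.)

2315 = 17·129 + 122   →  a_0 = 17
129 = 1·122 + 7   →  a_1 = 1
122 = 17·7 + 3   →  a_2 = 17
7 = 2·3 + 1   →  a_3 = 2

2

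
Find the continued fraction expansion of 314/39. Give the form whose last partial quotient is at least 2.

314 = 8·39 + 2
39 = 19·2 + 1
2 = 2·1 + 0  (stop)
So 314/39 = [8; 19, 2].

[8; 19, 2]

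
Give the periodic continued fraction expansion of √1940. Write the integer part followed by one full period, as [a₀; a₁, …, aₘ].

a₀ = ⌊√1940⌋ = 44.

[44; 22, 88]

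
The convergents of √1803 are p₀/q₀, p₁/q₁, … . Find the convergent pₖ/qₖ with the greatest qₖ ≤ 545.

√1803 = [42; 2, 6, 28, 6, 2, 84, …] (period length 6).
Convergents:
  p_0/q_0 = 42/1
  p_1/q_1 = 85/2
  p_2/q_2 = 552/13
  p_3/q_3 = 15541/366
  p_4/q_4 = 93798/2209
q_3 = 366 ≤ 545 < 2209 = q_4, so the answer is 15541/366.

15541/366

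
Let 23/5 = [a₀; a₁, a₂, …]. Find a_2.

23 = 4·5 + 3   →  a_0 = 4
5 = 1·3 + 2   →  a_1 = 1
3 = 1·2 + 1   →  a_2 = 1

1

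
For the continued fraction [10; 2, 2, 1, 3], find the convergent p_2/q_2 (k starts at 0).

52/5

Using pₖ = aₖpₖ₋₁ + pₖ₋₂, qₖ = aₖqₖ₋₁ + qₖ₋₂ (with p₋₁=1, p₋₂=0, q₋₁=0, q₋₂=1):
  k=0: a=10, p=10, q=1
  k=1: a=2, p=21, q=2
  k=2: a=2, p=52, q=5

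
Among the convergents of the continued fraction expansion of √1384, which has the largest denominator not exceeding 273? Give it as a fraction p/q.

3497/94

√1384 = [37; 4, 1, 17, 1, 4, 74, …] (period length 6).
Convergents:
  p_0/q_0 = 37/1
  p_1/q_1 = 149/4
  p_2/q_2 = 186/5
  p_3/q_3 = 3311/89
  p_4/q_4 = 3497/94
  p_5/q_5 = 17299/465
q_4 = 94 ≤ 273 < 465 = q_5, so the answer is 3497/94.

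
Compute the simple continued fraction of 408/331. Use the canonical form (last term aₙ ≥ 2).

[1; 4, 3, 2, 1, 7]

408 = 1*331 + 77
331 = 4*77 + 23
77 = 3*23 + 8
23 = 2*8 + 7
8 = 1*7 + 1
7 = 7*1 + 0  (stop)
So 408/331 = [1; 4, 3, 2, 1, 7].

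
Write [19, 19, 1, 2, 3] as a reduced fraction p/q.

Using pₖ = aₖpₖ₋₁ + pₖ₋₂ and qₖ = aₖqₖ₋₁ + qₖ₋₂:
  k=0: a=19, p=19, q=1
  k=1: a=19, p=362, q=19
  k=2: a=1, p=381, q=20
  k=3: a=2, p=1124, q=59
  k=4: a=3, p=3753, q=197

3753/197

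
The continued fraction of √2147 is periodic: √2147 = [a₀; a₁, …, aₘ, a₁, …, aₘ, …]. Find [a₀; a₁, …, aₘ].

[46; 2, 1, 45, 1, 2, 92]

a₀ = ⌊√2147⌋ = 46.
With m₀=0, d₀=1 and mₖ₊₁ = dₖaₖ − mₖ, dₖ₊₁ = (n − mₖ₊₁²)/dₖ, aₖ₊₁ = ⌊(a₀+mₖ₊₁)/dₖ₊₁⌋:
  k=1: m=46, d=31, a=2
  k=2: m=16, d=61, a=1
  k=3: m=45, d=2, a=45
  k=4: m=45, d=61, a=1
  k=5: m=16, d=31, a=2
  k=6: m=46, d=1, a=92
d=1 and a=2a₀=92 at k=6, so the next step gives (m, d) = (46, 31) again — its k=1 value — and the period has length 6.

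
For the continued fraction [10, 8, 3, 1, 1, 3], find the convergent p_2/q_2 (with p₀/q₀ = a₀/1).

253/25

Using pₖ = aₖpₖ₋₁ + pₖ₋₂, qₖ = aₖqₖ₋₁ + qₖ₋₂ (with p₋₁=1, p₋₂=0, q₋₁=0, q₋₂=1):
  k=0: a=10, p=10, q=1
  k=1: a=8, p=81, q=8
  k=2: a=3, p=253, q=25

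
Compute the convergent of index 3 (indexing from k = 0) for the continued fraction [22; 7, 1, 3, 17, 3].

686/31

Using pₖ = aₖpₖ₋₁ + pₖ₋₂, qₖ = aₖqₖ₋₁ + qₖ₋₂ (with p₋₁=1, p₋₂=0, q₋₁=0, q₋₂=1):
  k=0: a=22, p=22, q=1
  k=1: a=7, p=155, q=7
  k=2: a=1, p=177, q=8
  k=3: a=3, p=686, q=31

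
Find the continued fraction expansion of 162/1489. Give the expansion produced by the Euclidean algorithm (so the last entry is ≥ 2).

162 = 0×1489 + 162
1489 = 9×162 + 31
162 = 5×31 + 7
31 = 4×7 + 3
7 = 2×3 + 1
3 = 3×1 + 0  (stop)
So 162/1489 = [0; 9, 5, 4, 2, 3].

[0; 9, 5, 4, 2, 3]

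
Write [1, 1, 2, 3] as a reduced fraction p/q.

Using pₖ = aₖpₖ₋₁ + pₖ₋₂ and qₖ = aₖqₖ₋₁ + qₖ₋₂:
  k=0: a=1, p=1, q=1
  k=1: a=1, p=2, q=1
  k=2: a=2, p=5, q=3
  k=3: a=3, p=17, q=10

17/10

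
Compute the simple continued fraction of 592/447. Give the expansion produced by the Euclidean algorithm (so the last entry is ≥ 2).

592 = 1×447 + 145
447 = 3×145 + 12
145 = 12×12 + 1
12 = 12×1 + 0  (stop)
So 592/447 = [1; 3, 12, 12].

[1; 3, 12, 12]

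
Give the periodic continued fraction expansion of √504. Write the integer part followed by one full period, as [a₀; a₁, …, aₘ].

a₀ = ⌊√504⌋ = 22.
With m₀=0, d₀=1 and mₖ₊₁ = dₖaₖ − mₖ, dₖ₊₁ = (n − mₖ₊₁²)/dₖ, aₖ₊₁ = ⌊(a₀+mₖ₊₁)/dₖ₊₁⌋:
  k=1: m=22, d=20, a=2
  k=2: m=18, d=9, a=4
  k=3: m=18, d=20, a=2
  k=4: m=22, d=1, a=44
d=1 and a=2a₀=44 at k=4, so the next step gives (m, d) = (22, 20) again — its k=1 value — and the period has length 4.

[22; 2, 4, 2, 44]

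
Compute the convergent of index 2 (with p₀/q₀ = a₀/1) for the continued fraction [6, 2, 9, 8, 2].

Using pₖ = aₖpₖ₋₁ + pₖ₋₂, qₖ = aₖqₖ₋₁ + qₖ₋₂ (with p₋₁=1, p₋₂=0, q₋₁=0, q₋₂=1):
  k=0: a=6, p=6, q=1
  k=1: a=2, p=13, q=2
  k=2: a=9, p=123, q=19

123/19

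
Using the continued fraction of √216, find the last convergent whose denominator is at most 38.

485/33

√216 = [14; 1, 2, 3, 2, 1, 28, …] (period length 6).
Convergents:
  p_0/q_0 = 14/1
  p_1/q_1 = 15/1
  p_2/q_2 = 44/3
  p_3/q_3 = 147/10
  p_4/q_4 = 338/23
  p_5/q_5 = 485/33
  p_6/q_6 = 13918/947
q_5 = 33 ≤ 38 < 947 = q_6, so the answer is 485/33.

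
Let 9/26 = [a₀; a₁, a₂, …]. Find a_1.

2

9 = 0·26 + 9   →  a_0 = 0
26 = 2·9 + 8   →  a_1 = 2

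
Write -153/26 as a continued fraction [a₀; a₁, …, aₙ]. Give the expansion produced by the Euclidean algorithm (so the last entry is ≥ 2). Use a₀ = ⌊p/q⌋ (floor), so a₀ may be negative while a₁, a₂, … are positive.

[-6; 8, 1, 2]

-153 = -6*26 + 3
26 = 8*3 + 2
3 = 1*2 + 1
2 = 2*1 + 0  (stop)
So -153/26 = [-6; 8, 1, 2].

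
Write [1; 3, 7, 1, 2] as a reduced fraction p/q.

95/72

Fold from the inside: start with 2/1.
  1 + 1/2 = 3/2
  7 + 2/3 = 23/3
  3 + 3/23 = 72/23
  1 + 23/72 = 95/72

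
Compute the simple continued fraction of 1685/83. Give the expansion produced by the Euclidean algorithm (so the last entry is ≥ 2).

[20; 3, 3, 8]

1685 = 20*83 + 25
83 = 3*25 + 8
25 = 3*8 + 1
8 = 8*1 + 0  (stop)
So 1685/83 = [20; 3, 3, 8].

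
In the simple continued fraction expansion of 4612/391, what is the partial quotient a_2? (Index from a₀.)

3

4612 = 11·391 + 311   →  a_0 = 11
391 = 1·311 + 80   →  a_1 = 1
311 = 3·80 + 71   →  a_2 = 3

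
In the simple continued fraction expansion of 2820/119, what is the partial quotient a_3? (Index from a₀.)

3

2820 = 23·119 + 83   →  a_0 = 23
119 = 1·83 + 36   →  a_1 = 1
83 = 2·36 + 11   →  a_2 = 2
36 = 3·11 + 3   →  a_3 = 3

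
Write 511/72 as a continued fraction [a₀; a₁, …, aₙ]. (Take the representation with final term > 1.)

511 = 7·72 + 7
72 = 10·7 + 2
7 = 3·2 + 1
2 = 2·1 + 0  (stop)
So 511/72 = [7; 10, 3, 2].

[7; 10, 3, 2]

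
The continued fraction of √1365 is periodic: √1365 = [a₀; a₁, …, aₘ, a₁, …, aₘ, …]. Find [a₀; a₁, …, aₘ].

[36; 1, 17, 2, 17, 1, 72]

a₀ = ⌊√1365⌋ = 36.
With m₀=0, d₀=1 and mₖ₊₁ = dₖaₖ − mₖ, dₖ₊₁ = (n − mₖ₊₁²)/dₖ, aₖ₊₁ = ⌊(a₀+mₖ₊₁)/dₖ₊₁⌋:
  k=1: m=36, d=69, a=1
  k=2: m=33, d=4, a=17
  k=3: m=35, d=35, a=2
  k=4: m=35, d=4, a=17
  k=5: m=33, d=69, a=1
  k=6: m=36, d=1, a=72
d=1 and a=2a₀=72 at k=6, so the next step gives (m, d) = (36, 69) again — its k=1 value — and the period has length 6.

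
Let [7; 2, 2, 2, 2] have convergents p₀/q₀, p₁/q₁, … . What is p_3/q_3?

Using pₖ = aₖpₖ₋₁ + pₖ₋₂, qₖ = aₖqₖ₋₁ + qₖ₋₂ (with p₋₁=1, p₋₂=0, q₋₁=0, q₋₂=1):
  k=0: a=7, p=7, q=1
  k=1: a=2, p=15, q=2
  k=2: a=2, p=37, q=5
  k=3: a=2, p=89, q=12

89/12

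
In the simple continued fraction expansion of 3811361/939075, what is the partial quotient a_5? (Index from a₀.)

7

3811361 = 4·939075 + 55061   →  a_0 = 4
939075 = 17·55061 + 3038   →  a_1 = 17
55061 = 18·3038 + 377   →  a_2 = 18
3038 = 8·377 + 22   →  a_3 = 8
377 = 17·22 + 3   →  a_4 = 17
22 = 7·3 + 1   →  a_5 = 7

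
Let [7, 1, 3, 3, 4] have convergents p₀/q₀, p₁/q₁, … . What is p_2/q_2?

Using pₖ = aₖpₖ₋₁ + pₖ₋₂, qₖ = aₖqₖ₋₁ + qₖ₋₂ (with p₋₁=1, p₋₂=0, q₋₁=0, q₋₂=1):
  k=0: a=7, p=7, q=1
  k=1: a=1, p=8, q=1
  k=2: a=3, p=31, q=4

31/4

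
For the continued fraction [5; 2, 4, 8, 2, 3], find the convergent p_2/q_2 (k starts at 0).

Using pₖ = aₖpₖ₋₁ + pₖ₋₂, qₖ = aₖqₖ₋₁ + qₖ₋₂ (with p₋₁=1, p₋₂=0, q₋₁=0, q₋₂=1):
  k=0: a=5, p=5, q=1
  k=1: a=2, p=11, q=2
  k=2: a=4, p=49, q=9

49/9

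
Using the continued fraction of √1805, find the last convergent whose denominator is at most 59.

1402/33

√1805 = [42; 2, 16, 2, 84, …] (period length 4).
Convergents:
  p_0/q_0 = 42/1
  p_1/q_1 = 85/2
  p_2/q_2 = 1402/33
  p_3/q_3 = 2889/68
q_2 = 33 ≤ 59 < 68 = q_3, so the answer is 1402/33.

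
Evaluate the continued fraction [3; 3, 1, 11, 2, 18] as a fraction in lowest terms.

Using pₖ = aₖpₖ₋₁ + pₖ₋₂ and qₖ = aₖqₖ₋₁ + qₖ₋₂:
  k=0: a=3, p=3, q=1
  k=1: a=3, p=10, q=3
  k=2: a=1, p=13, q=4
  k=3: a=11, p=153, q=47
  k=4: a=2, p=319, q=98
  k=5: a=18, p=5895, q=1811

5895/1811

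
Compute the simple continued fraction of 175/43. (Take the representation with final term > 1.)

[4; 14, 3]

175 = 4*43 + 3
43 = 14*3 + 1
3 = 3*1 + 0  (stop)
So 175/43 = [4; 14, 3].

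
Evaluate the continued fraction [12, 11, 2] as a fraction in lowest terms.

Using pₖ = aₖpₖ₋₁ + pₖ₋₂ and qₖ = aₖqₖ₋₁ + qₖ₋₂:
  k=0: a=12, p=12, q=1
  k=1: a=11, p=133, q=11
  k=2: a=2, p=278, q=23

278/23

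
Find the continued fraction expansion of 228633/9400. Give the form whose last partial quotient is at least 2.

228633 = 24*9400 + 3033
9400 = 3*3033 + 301
3033 = 10*301 + 23
301 = 13*23 + 2
23 = 11*2 + 1
2 = 2*1 + 0  (stop)
So 228633/9400 = [24; 3, 10, 13, 11, 2].

[24; 3, 10, 13, 11, 2]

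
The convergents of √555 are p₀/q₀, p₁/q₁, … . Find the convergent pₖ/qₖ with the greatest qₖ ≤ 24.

212/9

√555 = [23; 1, 1, 3, 1, 3, 1, 1, 46, …] (period length 8).
Convergents:
  p_0/q_0 = 23/1
  p_1/q_1 = 24/1
  p_2/q_2 = 47/2
  p_3/q_3 = 165/7
  p_4/q_4 = 212/9
  p_5/q_5 = 801/34
q_4 = 9 ≤ 24 < 34 = q_5, so the answer is 212/9.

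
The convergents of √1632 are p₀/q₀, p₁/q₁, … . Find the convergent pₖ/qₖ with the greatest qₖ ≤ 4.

121/3

√1632 = [40; 2, 1, 1, 19, 1, 1, 2, 80, …] (period length 8).
Convergents:
  p_0/q_0 = 40/1
  p_1/q_1 = 81/2
  p_2/q_2 = 121/3
  p_3/q_3 = 202/5
q_2 = 3 ≤ 4 < 5 = q_3, so the answer is 121/3.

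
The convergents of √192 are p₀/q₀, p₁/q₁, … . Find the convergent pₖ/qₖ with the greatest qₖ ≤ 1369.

√192 = [13; 1, 5, 1, 26, …] (period length 4).
Convergents:
  p_0/q_0 = 13/1
  p_1/q_1 = 14/1
  p_2/q_2 = 83/6
  p_3/q_3 = 97/7
  p_4/q_4 = 2605/188
  p_5/q_5 = 2702/195
  p_6/q_6 = 16115/1163
  p_7/q_7 = 18817/1358
  p_8/q_8 = 505357/36471
q_7 = 1358 ≤ 1369 < 36471 = q_8, so the answer is 18817/1358.

18817/1358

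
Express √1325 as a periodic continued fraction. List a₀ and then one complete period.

a₀ = ⌊√1325⌋ = 36.
With m₀=0, d₀=1 and mₖ₊₁ = dₖaₖ − mₖ, dₖ₊₁ = (n − mₖ₊₁²)/dₖ, aₖ₊₁ = ⌊(a₀+mₖ₊₁)/dₖ₊₁⌋:
  k=1: m=36, d=29, a=2
  k=2: m=22, d=29, a=2
  k=3: m=36, d=1, a=72
d=1 and a=2a₀=72 at k=3, so the next step gives (m, d) = (36, 29) again — its k=1 value — and the period has length 3.

[36; 2, 2, 72]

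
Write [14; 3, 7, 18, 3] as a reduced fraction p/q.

17454/1219

Fold from the inside: start with 3/1.
  18 + 1/3 = 55/3
  7 + 3/55 = 388/55
  3 + 55/388 = 1219/388
  14 + 388/1219 = 17454/1219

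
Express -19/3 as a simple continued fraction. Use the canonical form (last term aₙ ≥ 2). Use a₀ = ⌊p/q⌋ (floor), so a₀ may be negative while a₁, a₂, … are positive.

-19 = -7×3 + 2
3 = 1×2 + 1
2 = 2×1 + 0  (stop)
So -19/3 = [-7; 1, 2].

[-7; 1, 2]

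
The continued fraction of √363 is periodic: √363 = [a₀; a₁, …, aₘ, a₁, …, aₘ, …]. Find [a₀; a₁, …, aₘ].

a₀ = ⌊√363⌋ = 19.

[19; 19, 38]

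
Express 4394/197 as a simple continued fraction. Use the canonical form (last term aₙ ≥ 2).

[22; 3, 3, 1, 1, 8]

4394 = 22·197 + 60
197 = 3·60 + 17
60 = 3·17 + 9
17 = 1·9 + 8
9 = 1·8 + 1
8 = 8·1 + 0  (stop)
So 4394/197 = [22; 3, 3, 1, 1, 8].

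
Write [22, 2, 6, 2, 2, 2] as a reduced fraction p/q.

Fold from the inside: start with 2/1.
  2 + 1/2 = 5/2
  2 + 2/5 = 12/5
  6 + 5/12 = 77/12
  2 + 12/77 = 166/77
  22 + 77/166 = 3729/166

3729/166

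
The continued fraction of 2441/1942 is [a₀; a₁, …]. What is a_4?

2441 = 1·1942 + 499   →  a_0 = 1
1942 = 3·499 + 445   →  a_1 = 3
499 = 1·445 + 54   →  a_2 = 1
445 = 8·54 + 13   →  a_3 = 8
54 = 4·13 + 2   →  a_4 = 4

4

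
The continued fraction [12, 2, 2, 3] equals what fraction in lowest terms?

211/17

Using pₖ = aₖpₖ₋₁ + pₖ₋₂ and qₖ = aₖqₖ₋₁ + qₖ₋₂:
  k=0: a=12, p=12, q=1
  k=1: a=2, p=25, q=2
  k=2: a=2, p=62, q=5
  k=3: a=3, p=211, q=17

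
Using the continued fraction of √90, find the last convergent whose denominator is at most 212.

721/76

√90 = [9; 2, 18, …] (period length 2).
Convergents:
  p_0/q_0 = 9/1
  p_1/q_1 = 19/2
  p_2/q_2 = 351/37
  p_3/q_3 = 721/76
  p_4/q_4 = 13329/1405
q_3 = 76 ≤ 212 < 1405 = q_4, so the answer is 721/76.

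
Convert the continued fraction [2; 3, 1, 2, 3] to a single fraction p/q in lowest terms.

Using pₖ = aₖpₖ₋₁ + pₖ₋₂ and qₖ = aₖqₖ₋₁ + qₖ₋₂:
  k=0: a=2, p=2, q=1
  k=1: a=3, p=7, q=3
  k=2: a=1, p=9, q=4
  k=3: a=2, p=25, q=11
  k=4: a=3, p=84, q=37

84/37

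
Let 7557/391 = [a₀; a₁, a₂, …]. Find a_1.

7557 = 19·391 + 128   →  a_0 = 19
391 = 3·128 + 7   →  a_1 = 3

3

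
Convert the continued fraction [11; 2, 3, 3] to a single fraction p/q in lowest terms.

Fold from the inside: start with 3/1.
  3 + 1/3 = 10/3
  2 + 3/10 = 23/10
  11 + 10/23 = 263/23

263/23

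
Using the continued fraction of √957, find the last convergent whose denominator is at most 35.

959/31

√957 = [30; 1, 14, 2, 14, 1, 60, …] (period length 6).
Convergents:
  p_0/q_0 = 30/1
  p_1/q_1 = 31/1
  p_2/q_2 = 464/15
  p_3/q_3 = 959/31
  p_4/q_4 = 13890/449
q_3 = 31 ≤ 35 < 449 = q_4, so the answer is 959/31.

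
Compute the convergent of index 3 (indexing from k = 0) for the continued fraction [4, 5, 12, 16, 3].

Using pₖ = aₖpₖ₋₁ + pₖ₋₂, qₖ = aₖqₖ₋₁ + qₖ₋₂ (with p₋₁=1, p₋₂=0, q₋₁=0, q₋₂=1):
  k=0: a=4, p=4, q=1
  k=1: a=5, p=21, q=5
  k=2: a=12, p=256, q=61
  k=3: a=16, p=4117, q=981

4117/981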